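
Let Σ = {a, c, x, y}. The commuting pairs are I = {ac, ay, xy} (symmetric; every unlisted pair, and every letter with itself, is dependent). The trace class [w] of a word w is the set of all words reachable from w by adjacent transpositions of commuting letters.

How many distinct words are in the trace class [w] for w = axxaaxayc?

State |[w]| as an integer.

drop 0:a onto floor
drop 1:x onto {0:a}
drop 2:x onto {1:x}
drop 3:a onto {2:x}
drop 4:a onto {3:a}
drop 5:x onto {4:a}
drop 6:a onto {5:x}
drop 7:y onto floor
drop 8:c onto {5:x, 7:y}
ground layer = {0:a, 7:y}
drop-orders for the pieces not yet dropped (sum over which currently-grounded one goes next):
  1 to go: {6} 1  {8} 1
  2 to go: {6,8} 2  {7,8} 1
  3 to go: {5,6,8} 2  {6,7,8} 3
  4 to go: {4,5,6,8} 2  {5,6,7,8} 5
  5 to go: {3,4,5,6,8} 2  {4,5,6,7,8} 7
  6 to go: {2,3,4,5,6,8} 2  {3,4,5,6,7,8} 9
  7 to go: {1,2,3,4,5,6,8} 2  {2,3,4,5,6,7,8} 11
  if 0:a drops first: 13 orders
  if 7:y drops first: 2 orders
heap linearizations: 15

15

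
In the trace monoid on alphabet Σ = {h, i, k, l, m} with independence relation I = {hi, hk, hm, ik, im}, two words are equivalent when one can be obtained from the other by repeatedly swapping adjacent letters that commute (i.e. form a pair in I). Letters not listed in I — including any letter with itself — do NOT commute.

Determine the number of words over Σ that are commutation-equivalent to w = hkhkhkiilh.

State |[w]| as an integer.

560

drop 0:h onto floor
drop 1:k onto floor
drop 2:h onto {0:h}
drop 3:k onto {1:k}
drop 4:h onto {2:h}
drop 5:k onto {3:k}
drop 6:i onto floor
drop 7:i onto {6:i}
drop 8:l onto {4:h, 5:k, 7:i}
drop 9:h onto {8:l}
ground layer = {0:h, 1:k, 6:i}
drop-orders for the pieces not yet dropped (sum over which currently-grounded one goes next):
  1 to go: {9} 1
  2 to go: {8,9} 1
  3 to go: {4,8,9} 1  {5,8,9} 1  {7,8,9} 1
  4 to go: {2,4,8,9} 1  {3,5,8,9} 1  {4,5,8,9} 2  {4,7,8,9} 2  {5,7,8,9} 2  {6,7,8,9} 1
  5 to go: {0,2,4,8,9} 1  {1,3,5,8,9} 1  {2,4,5,8,9} 3  {2,4,7,8,9} 3  {3,4,5,8,9} 3  {3,5,7,8,9} 3  {4,5,7,8,9} 6  {4,6,7,8,9} 3  {5,6,7,8,9} 3
  6 to go: {0,2,4,5,8,9} 4  {0,2,4,7,8,9} 4  {1,3,4,5,8,9} 4  {1,3,5,7,8,9} 4  {2,3,4,5,8,9} 6  {2,4,5,7,8,9} 12  {2,4,6,7,8,9} 6  {3,4,5,7,8,9} 12  {3,5,6,7,8,9} 6  {4,5,6,7,8,9} 12
  7 to go: {0,2,3,4,5,8,9} 10  {0,2,4,5,7,8,9} 20  {0,2,4,6,7,8,9} 10  {1,2,3,4,5,8,9} 10  {1,3,4,5,7,8,9} 20  {1,3,5,6,7,8,9} 10  {2,3,4,5,7,8,9} 30  {2,4,5,6,7,8,9} 30  {3,4,5,6,7,8,9} 30
  8 to go: {0,1,2,3,4,5,8,9} 20  {0,2,3,4,5,7,8,9} 60  {0,2,4,5,6,7,8,9} 60  {1,2,3,4,5,7,8,9} 60  {1,3,4,5,6,7,8,9} 60  {2,3,4,5,6,7,8,9} 90
  if 0:h drops first: 210 orders
  if 1:k drops first: 210 orders
  if 6:i drops first: 140 orders
heap linearizations: 560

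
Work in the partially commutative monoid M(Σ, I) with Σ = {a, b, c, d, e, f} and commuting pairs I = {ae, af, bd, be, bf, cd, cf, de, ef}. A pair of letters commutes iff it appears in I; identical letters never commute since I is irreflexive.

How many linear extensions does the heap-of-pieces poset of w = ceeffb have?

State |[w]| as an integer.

#0=c has no predecessor
#1=e depends on [0:c]
#2=e depends on [1:e]
#3=f has no predecessor
#4=f depends on [3:f]
#5=b depends on [0:c]
sources: [0:c, 3:f]
N(rest) = Σ N(rest − s) over sources s of rest; N(one piece) = 1:
  size 1 → [2]=1  [4]=1  [5]=1
  size 2 → [1,2]=1  [2,4]=2  [2,5]=2  [3,4]=1  [4,5]=2
  size 3 → [1,2,4]=3  [1,2,5]=3  [2,3,4]=3  [2,4,5]=6  [3,4,5]=3
  size 4 → [0,1,2,5]=3  [1,2,3,4]=6  [1,2,4,5]=12  [2,3,4,5]=12
  first=0(c) contributes 30
  first=3(f) contributes 15
|[w]| = 45

45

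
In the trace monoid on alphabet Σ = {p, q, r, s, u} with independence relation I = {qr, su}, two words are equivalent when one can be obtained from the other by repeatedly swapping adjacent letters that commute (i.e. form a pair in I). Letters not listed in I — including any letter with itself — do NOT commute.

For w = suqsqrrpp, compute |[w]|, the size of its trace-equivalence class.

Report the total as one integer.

#0=s has no predecessor
#1=u has no predecessor
#2=q depends on [0:s, 1:u]
#3=s depends on [2:q]
#4=q depends on [3:s]
#5=r depends on [3:s]
#6=r depends on [5:r]
#7=p depends on [4:q, 6:r]
#8=p depends on [7:p]
sources: [0:s, 1:u]
N(rest) = Σ N(rest − s) over sources s of rest; N(one piece) = 1:
  size 1 → [8]=1
  size 2 → [7,8]=1
  size 3 → [4,7,8]=1  [6,7,8]=1
  size 4 → [4,6,7,8]=2  [5,6,7,8]=1
  size 5 → [4,5,6,7,8]=3
  size 6 → [3,4,5,6,7,8]=3
  size 7 → [2,3,4,5,6,7,8]=3
  first=0(s) contributes 3
  first=1(u) contributes 3
|[w]| = 6

6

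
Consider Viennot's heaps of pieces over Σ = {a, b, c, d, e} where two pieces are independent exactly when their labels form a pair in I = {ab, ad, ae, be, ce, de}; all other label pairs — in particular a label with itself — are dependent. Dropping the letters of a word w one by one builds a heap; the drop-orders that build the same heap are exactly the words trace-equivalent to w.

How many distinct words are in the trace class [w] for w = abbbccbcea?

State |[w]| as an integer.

drop 0:a onto floor
drop 1:b onto floor
drop 2:b onto {1:b}
drop 3:b onto {2:b}
drop 4:c onto {0:a, 3:b}
drop 5:c onto {4:c}
drop 6:b onto {5:c}
drop 7:c onto {6:b}
drop 8:e onto floor
drop 9:a onto {7:c}
ground layer = {0:a, 1:b, 8:e}
drop-orders for the pieces not yet dropped (sum over which currently-grounded one goes next):
  1 to go: {8} 1  {9} 1
  2 to go: {7,9} 1  {8,9} 2
  3 to go: {6,7,9} 1  {7,8,9} 3
  4 to go: {5,6,7,9} 1  {6,7,8,9} 4
  5 to go: {4,5,6,7,9} 1  {5,6,7,8,9} 5
  6 to go: {0,4,5,6,7,9} 1  {3,4,5,6,7,9} 1  {4,5,6,7,8,9} 6
  7 to go: {0,3,4,5,6,7,9} 2  {0,4,5,6,7,8,9} 7  {2,3,4,5,6,7,9} 1  {3,4,5,6,7,8,9} 7
  8 to go: {0,2,3,4,5,6,7,9} 3  {0,3,4,5,6,7,8,9} 16  {1,2,3,4,5,6,7,9} 1  {2,3,4,5,6,7,8,9} 8
  if 0:a drops first: 9 orders
  if 1:b drops first: 27 orders
  if 8:e drops first: 4 orders
heap linearizations: 40

40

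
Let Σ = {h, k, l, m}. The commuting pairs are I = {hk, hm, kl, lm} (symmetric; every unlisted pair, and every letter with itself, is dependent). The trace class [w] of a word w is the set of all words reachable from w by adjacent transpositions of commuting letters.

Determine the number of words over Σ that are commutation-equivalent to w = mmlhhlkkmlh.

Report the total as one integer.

462

piece 0:m — minimal
piece 1:m rests on {0:m}
piece 2:l — minimal
piece 3:h rests on {2:l}
piece 4:h rests on {3:h}
piece 5:l rests on {4:h}
piece 6:k rests on {1:m}
piece 7:k rests on {6:k}
piece 8:m rests on {7:k}
piece 9:l rests on {5:l}
piece 10:h rests on {9:l}
minimal pieces: {0:m, 2:l}
ways to finish when only these pieces remain (= sum over removing one remaining piece with nothing left below it):
  1 left: {8}→1  {10}→1
  2 left: {7,8}→1  {8,10}→2  {9,10}→1
  3 left: {5,9,10}→1  {6,7,8}→1  {7,8,10}→3  {8,9,10}→3
  4 left: {1,6,7,8}→1  {4,5,9,10}→1  {5,8,9,10}→4  {6,7,8,10}→4  {7,8,9,10}→6
  5 left: {0,1,6,7,8}→1  {1,6,7,8,10}→5  {3,4,5,9,10}→1  {4,5,8,9,10}→5  {5,7,8,9,10}→10  {6,7,8,9,10}→10
  6 left: {0,1,6,7,8,10}→6  {1,6,7,8,9,10}→15  {2,3,4,5,9,10}→1  {3,4,5,8,9,10}→6  {4,5,7,8,9,10}→15  {5,6,7,8,9,10}→20
  7 left: {0,1,6,7,8,9,10}→21  {1,5,6,7,8,9,10}→35  {2,3,4,5,8,9,10}→7  {3,4,5,7,8,9,10}→21  {4,5,6,7,8,9,10}→35
  8 left: {0,1,5,6,7,8,9,10}→56  {1,4,5,6,7,8,9,10}→70  {2,3,4,5,7,8,9,10}→28  {3,4,5,6,7,8,9,10}→56
  9 left: {0,1,4,5,6,7,8,9,10}→126  {1,3,4,5,6,7,8,9,10}→126  {2,3,4,5,6,7,8,9,10}→84
  placing 0:m first → 210 extensions
  placing 2:l first → 252 extensions
total linear extensions = 462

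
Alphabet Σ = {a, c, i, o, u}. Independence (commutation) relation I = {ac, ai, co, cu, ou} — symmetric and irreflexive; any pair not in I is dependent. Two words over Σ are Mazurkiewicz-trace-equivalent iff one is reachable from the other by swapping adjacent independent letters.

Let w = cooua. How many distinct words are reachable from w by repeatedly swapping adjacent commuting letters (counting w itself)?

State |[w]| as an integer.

15

#0=c has no predecessor
#1=o has no predecessor
#2=o depends on [1:o]
#3=u has no predecessor
#4=a depends on [2:o, 3:u]
sources: [0:c, 1:o, 3:u]
N(rest) = Σ N(rest − s) over sources s of rest; N(one piece) = 1:
  size 1 → [0]=1  [4]=1
  size 2 → [0,4]=2  [2,4]=1  [3,4]=1
  size 3 → [0,2,4]=3  [0,3,4]=3  [1,2,4]=1  [2,3,4]=2
  first=0(c) contributes 3
  first=1(o) contributes 8
  first=3(u) contributes 4
|[w]| = 15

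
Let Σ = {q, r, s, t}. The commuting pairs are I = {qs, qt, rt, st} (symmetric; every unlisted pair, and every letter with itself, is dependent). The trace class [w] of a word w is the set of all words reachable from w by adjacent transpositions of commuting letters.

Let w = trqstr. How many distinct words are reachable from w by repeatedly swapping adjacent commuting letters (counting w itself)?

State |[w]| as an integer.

piece 0:t — minimal
piece 1:r — minimal
piece 2:q rests on {1:r}
piece 3:s rests on {1:r}
piece 4:t rests on {0:t}
piece 5:r rests on {2:q, 3:s}
minimal pieces: {0:t, 1:r}
ways to finish when only these pieces remain (= sum over removing one remaining piece with nothing left below it):
  1 left: {4}→1  {5}→1
  2 left: {0,4}→1  {2,5}→1  {3,5}→1  {4,5}→2
  3 left: {0,4,5}→3  {2,3,5}→2  {2,4,5}→3  {3,4,5}→3
  4 left: {0,2,4,5}→6  {0,3,4,5}→6  {1,2,3,5}→2  {2,3,4,5}→8
  placing 0:t first → 10 extensions
  placing 1:r first → 20 extensions
total linear extensions = 30

30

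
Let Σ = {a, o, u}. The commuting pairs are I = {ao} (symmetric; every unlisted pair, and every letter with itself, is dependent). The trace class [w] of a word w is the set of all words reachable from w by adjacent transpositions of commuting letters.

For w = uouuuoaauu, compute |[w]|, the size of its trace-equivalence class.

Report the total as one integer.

3

drop 0:u onto floor
drop 1:o onto {0:u}
drop 2:u onto {1:o}
drop 3:u onto {2:u}
drop 4:u onto {3:u}
drop 5:o onto {4:u}
drop 6:a onto {4:u}
drop 7:a onto {6:a}
drop 8:u onto {5:o, 7:a}
drop 9:u onto {8:u}
ground layer = {0:u}
drop-orders for the pieces not yet dropped (sum over which currently-grounded one goes next):
  1 to go: {9} 1
  2 to go: {8,9} 1
  3 to go: {5,8,9} 1  {7,8,9} 1
  4 to go: {5,7,8,9} 2  {6,7,8,9} 1
  5 to go: {5,6,7,8,9} 3
  6 to go: {4,5,6,7,8,9} 3
  7 to go: {3,4,5,6,7,8,9} 3
  8 to go: {2,3,4,5,6,7,8,9} 3
  if 0:u drops first: 3 orders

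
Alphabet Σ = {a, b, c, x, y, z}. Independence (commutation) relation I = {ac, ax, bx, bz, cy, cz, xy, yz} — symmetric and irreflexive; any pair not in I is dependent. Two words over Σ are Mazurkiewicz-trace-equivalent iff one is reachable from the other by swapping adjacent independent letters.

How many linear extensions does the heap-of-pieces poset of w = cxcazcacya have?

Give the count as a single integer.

126

#0=c has no predecessor
#1=x depends on [0:c]
#2=c depends on [1:x]
#3=a has no predecessor
#4=z depends on [1:x, 3:a]
#5=c depends on [2:c]
#6=a depends on [4:z]
#7=c depends on [5:c]
#8=y depends on [6:a]
#9=a depends on [8:y]
sources: [0:c, 3:a]
N(rest) = Σ N(rest − s) over sources s of rest; N(one piece) = 1:
  size 1 → [7]=1  [9]=1
  size 2 → [5,7]=1  [7,9]=2  [8,9]=1
  size 3 → [2,5,7]=1  [5,7,9]=3  [6,8,9]=1  [7,8,9]=3
  size 4 → [2,5,7,9]=4  [4,6,8,9]=1  [5,7,8,9]=6  [6,7,8,9]=4
  size 5 → [2,5,7,8,9]=10  [3,4,6,8,9]=1  [4,6,7,8,9]=5  [5,6,7,8,9]=10
  size 6 → [2,5,6,7,8,9]=20  [3,4,6,7,8,9]=6  [4,5,6,7,8,9]=15
  size 7 → [2,4,5,6,7,8,9]=35  [3,4,5,6,7,8,9]=21
  size 8 → [1,2,4,5,6,7,8,9]=35  [2,3,4,5,6,7,8,9]=56
  first=0(c) contributes 91
  first=3(a) contributes 35
|[w]| = 126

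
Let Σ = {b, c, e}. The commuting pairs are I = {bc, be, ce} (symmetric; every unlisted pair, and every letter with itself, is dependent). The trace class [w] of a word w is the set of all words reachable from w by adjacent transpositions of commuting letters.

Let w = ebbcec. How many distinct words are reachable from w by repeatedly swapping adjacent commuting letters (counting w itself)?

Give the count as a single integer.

90

piece 0:e — minimal
piece 1:b — minimal
piece 2:b rests on {1:b}
piece 3:c — minimal
piece 4:e rests on {0:e}
piece 5:c rests on {3:c}
minimal pieces: {0:e, 1:b, 3:c}
ways to finish when only these pieces remain (= sum over removing one remaining piece with nothing left below it):
  1 left: {2}→1  {4}→1  {5}→1
  2 left: {0,4}→1  {1,2}→1  {2,4}→2  {2,5}→2  {3,5}→1  {4,5}→2
  3 left: {0,2,4}→3  {0,4,5}→3  {1,2,4}→3  {1,2,5}→3  {2,3,5}→3  {2,4,5}→6  {3,4,5}→3
  4 left: {0,1,2,4}→6  {0,2,4,5}→12  {0,3,4,5}→6  {1,2,3,5}→6  {1,2,4,5}→12  {2,3,4,5}→12
  placing 0:e first → 30 extensions
  placing 1:b first → 30 extensions
  placing 3:c first → 30 extensions
total linear extensions = 90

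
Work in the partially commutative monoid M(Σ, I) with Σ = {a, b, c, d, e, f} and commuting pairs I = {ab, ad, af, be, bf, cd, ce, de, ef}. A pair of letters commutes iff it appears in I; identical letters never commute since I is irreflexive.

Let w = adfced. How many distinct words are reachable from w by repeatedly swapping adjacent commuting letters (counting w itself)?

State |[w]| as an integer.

piece 0:a — minimal
piece 1:d — minimal
piece 2:f rests on {1:d}
piece 3:c rests on {0:a, 2:f}
piece 4:e rests on {0:a}
piece 5:d rests on {2:f}
minimal pieces: {0:a, 1:d}
ways to finish when only these pieces remain (= sum over removing one remaining piece with nothing left below it):
  1 left: {3}→1  {4}→1  {5}→1
  2 left: {3,4}→2  {3,5}→2  {4,5}→2
  3 left: {0,3,4}→2  {2,3,5}→2  {3,4,5}→6
  4 left: {0,3,4,5}→8  {1,2,3,5}→2  {2,3,4,5}→8
  placing 0:a first → 10 extensions
  placing 1:d first → 16 extensions
total linear extensions = 26

26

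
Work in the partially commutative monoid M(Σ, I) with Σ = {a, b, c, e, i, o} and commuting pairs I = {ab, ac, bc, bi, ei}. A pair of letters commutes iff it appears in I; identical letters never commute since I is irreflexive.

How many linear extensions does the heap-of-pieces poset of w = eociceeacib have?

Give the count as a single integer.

8

drop 0:e onto floor
drop 1:o onto {0:e}
drop 2:c onto {1:o}
drop 3:i onto {2:c}
drop 4:c onto {3:i}
drop 5:e onto {4:c}
drop 6:e onto {5:e}
drop 7:a onto {6:e}
drop 8:c onto {6:e}
drop 9:i onto {7:a, 8:c}
drop 10:b onto {6:e}
ground layer = {0:e}
drop-orders for the pieces not yet dropped (sum over which currently-grounded one goes next):
  1 to go: {9} 1  {10} 1
  2 to go: {7,9} 1  {8,9} 1  {9,10} 2
  3 to go: {7,8,9} 2  {7,9,10} 3  {8,9,10} 3
  4 to go: {7,8,9,10} 8
  5 to go: {6,7,8,9,10} 8
  6 to go: {5,6,7,8,9,10} 8
  7 to go: {4,5,6,7,8,9,10} 8
  8 to go: {3,4,5,6,7,8,9,10} 8
  9 to go: {2,3,4,5,6,7,8,9,10} 8
  if 0:e drops first: 8 orders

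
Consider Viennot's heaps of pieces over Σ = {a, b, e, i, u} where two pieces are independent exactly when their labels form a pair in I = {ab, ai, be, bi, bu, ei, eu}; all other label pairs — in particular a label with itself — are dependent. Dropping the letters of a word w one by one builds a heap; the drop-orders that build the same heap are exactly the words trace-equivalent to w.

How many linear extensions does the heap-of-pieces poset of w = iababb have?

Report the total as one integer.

60

piece 0:i — minimal
piece 1:a — minimal
piece 2:b — minimal
piece 3:a rests on {1:a}
piece 4:b rests on {2:b}
piece 5:b rests on {4:b}
minimal pieces: {0:i, 1:a, 2:b}
ways to finish when only these pieces remain (= sum over removing one remaining piece with nothing left below it):
  1 left: {0}→1  {3}→1  {5}→1
  2 left: {0,3}→2  {0,5}→2  {1,3}→1  {3,5}→2  {4,5}→1
  3 left: {0,1,3}→3  {0,3,5}→6  {0,4,5}→3  {1,3,5}→3  {2,4,5}→1  {3,4,5}→3
  4 left: {0,1,3,5}→12  {0,2,4,5}→4  {0,3,4,5}→12  {1,3,4,5}→6  {2,3,4,5}→4
  placing 0:i first → 10 extensions
  placing 1:a first → 20 extensions
  placing 2:b first → 30 extensions
total linear extensions = 60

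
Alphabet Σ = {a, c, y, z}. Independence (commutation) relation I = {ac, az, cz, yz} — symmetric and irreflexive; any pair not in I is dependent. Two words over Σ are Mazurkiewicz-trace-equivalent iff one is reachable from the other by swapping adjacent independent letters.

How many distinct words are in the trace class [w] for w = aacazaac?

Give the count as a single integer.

0(a) covers ∅
1(a) covers 0:a
2(c) covers ∅
3(a) covers 1:a
4(z) covers ∅
5(a) covers 3:a
6(a) covers 5:a
7(c) covers 2:c
floor of heap: 0:a, 2:c, 4:z
completions by unplaced set U, small U first (add the entries for U minus each lowest piece of U):
  |U|=1: {4}:1  {6}:1  {7}:1
  |U|=2: {2,7}:1  {4,6}:2  {4,7}:2  {5,6}:1  {6,7}:2
  |U|=3: {2,4,7}:3  {2,6,7}:3  {3,5,6}:1  {4,5,6}:3  {4,6,7}:6  {5,6,7}:3
  |U|=4: {1,3,5,6}:1  {2,4,6,7}:12  {2,5,6,7}:6  {3,4,5,6}:4  {3,5,6,7}:4  {4,5,6,7}:12
  |U|=5: {0,1,3,5,6}:1  {1,3,4,5,6}:5  {1,3,5,6,7}:5  {2,3,5,6,7}:10  {2,4,5,6,7}:30  {3,4,5,6,7}:20
  |U|=6: {0,1,3,4,5,6}:6  {0,1,3,5,6,7}:6  {1,2,3,5,6,7}:15  {1,3,4,5,6,7}:30  {2,3,4,5,6,7}:60
  start at 0(a): 105
  start at 2(c): 42
  start at 4(z): 21
sum over floor = 168

168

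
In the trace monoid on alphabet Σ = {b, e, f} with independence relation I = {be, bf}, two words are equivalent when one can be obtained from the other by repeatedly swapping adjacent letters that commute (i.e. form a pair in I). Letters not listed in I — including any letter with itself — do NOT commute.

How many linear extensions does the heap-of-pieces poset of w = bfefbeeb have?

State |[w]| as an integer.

56

drop 0:b onto floor
drop 1:f onto floor
drop 2:e onto {1:f}
drop 3:f onto {2:e}
drop 4:b onto {0:b}
drop 5:e onto {3:f}
drop 6:e onto {5:e}
drop 7:b onto {4:b}
ground layer = {0:b, 1:f}
drop-orders for the pieces not yet dropped (sum over which currently-grounded one goes next):
  1 to go: {6} 1  {7} 1
  2 to go: {4,7} 1  {5,6} 1  {6,7} 2
  3 to go: {0,4,7} 1  {3,5,6} 1  {4,6,7} 3  {5,6,7} 3
  4 to go: {0,4,6,7} 4  {2,3,5,6} 1  {3,5,6,7} 4  {4,5,6,7} 6
  5 to go: {0,4,5,6,7} 10  {1,2,3,5,6} 1  {2,3,5,6,7} 5  {3,4,5,6,7} 10
  6 to go: {0,3,4,5,6,7} 20  {1,2,3,5,6,7} 6  {2,3,4,5,6,7} 15
  if 0:b drops first: 21 orders
  if 1:f drops first: 35 orders
heap linearizations: 56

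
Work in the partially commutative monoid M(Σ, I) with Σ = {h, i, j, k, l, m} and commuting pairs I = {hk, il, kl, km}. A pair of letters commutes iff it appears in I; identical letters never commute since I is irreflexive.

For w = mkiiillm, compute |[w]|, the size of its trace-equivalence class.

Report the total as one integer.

#0=m has no predecessor
#1=k has no predecessor
#2=i depends on [0:m, 1:k]
#3=i depends on [2:i]
#4=i depends on [3:i]
#5=l depends on [0:m]
#6=l depends on [5:l]
#7=m depends on [4:i, 6:l]
sources: [0:m, 1:k]
N(rest) = Σ N(rest − s) over sources s of rest; N(one piece) = 1:
  size 1 → [7]=1
  size 2 → [4,7]=1  [6,7]=1
  size 3 → [3,4,7]=1  [4,6,7]=2  [5,6,7]=1
  size 4 → [2,3,4,7]=1  [3,4,6,7]=3  [4,5,6,7]=3
  size 5 → [1,2,3,4,7]=1  [2,3,4,6,7]=4  [3,4,5,6,7]=6
  size 6 → [1,2,3,4,6,7]=5  [2,3,4,5,6,7]=10
  first=0(m) contributes 15
  first=1(k) contributes 10
|[w]| = 25

25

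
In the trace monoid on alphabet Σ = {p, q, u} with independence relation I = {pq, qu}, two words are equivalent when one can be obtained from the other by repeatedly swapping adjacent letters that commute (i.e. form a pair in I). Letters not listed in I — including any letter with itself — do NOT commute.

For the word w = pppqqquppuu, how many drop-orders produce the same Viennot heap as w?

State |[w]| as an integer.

165

0(p) covers ∅
1(p) covers 0:p
2(p) covers 1:p
3(q) covers ∅
4(q) covers 3:q
5(q) covers 4:q
6(u) covers 2:p
7(p) covers 6:u
8(p) covers 7:p
9(u) covers 8:p
10(u) covers 9:u
floor of heap: 0:p, 3:q
completions by unplaced set U, small U first (add the entries for U minus each lowest piece of U):
  |U|=1: {5}:1  {10}:1
  |U|=2: {4,5}:1  {5,10}:2  {9,10}:1
  |U|=3: {3,4,5}:1  {4,5,10}:3  {5,9,10}:3  {8,9,10}:1
  |U|=4: {3,4,5,10}:4  {4,5,9,10}:6  {5,8,9,10}:4  {7,8,9,10}:1
  |U|=5: {3,4,5,9,10}:10  {4,5,8,9,10}:10  {5,7,8,9,10}:5  {6,7,8,9,10}:1
  |U|=6: {2,6,7,8,9,10}:1  {3,4,5,8,9,10}:20  {4,5,7,8,9,10}:15  {5,6,7,8,9,10}:6
  |U|=7: {1,2,6,7,8,9,10}:1  {2,5,6,7,8,9,10}:7  {3,4,5,7,8,9,10}:35  {4,5,6,7,8,9,10}:21
  |U|=8: {0,1,2,6,7,8,9,10}:1  {1,2,5,6,7,8,9,10}:8  {2,4,5,6,7,8,9,10}:28  {3,4,5,6,7,8,9,10}:56
  |U|=9: {0,1,2,5,6,7,8,9,10}:9  {1,2,4,5,6,7,8,9,10}:36  {2,3,4,5,6,7,8,9,10}:84
  start at 0(p): 120
  start at 3(q): 45
sum over floor = 165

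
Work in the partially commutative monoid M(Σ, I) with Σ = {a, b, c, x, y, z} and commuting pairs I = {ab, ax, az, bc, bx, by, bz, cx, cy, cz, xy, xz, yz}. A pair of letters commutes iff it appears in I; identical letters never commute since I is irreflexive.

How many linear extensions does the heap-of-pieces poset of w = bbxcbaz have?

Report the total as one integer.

420

#0=b has no predecessor
#1=b depends on [0:b]
#2=x has no predecessor
#3=c has no predecessor
#4=b depends on [1:b]
#5=a depends on [3:c]
#6=z has no predecessor
sources: [0:b, 2:x, 3:c, 6:z]
N(rest) = Σ N(rest − s) over sources s of rest; N(one piece) = 1:
  size 1 → [2]=1  [4]=1  [5]=1  [6]=1
  size 2 → [1,4]=1  [2,4]=2  [2,5]=2  [2,6]=2  [3,5]=1  [4,5]=2  [4,6]=2  [5,6]=2
  size 3 → [0,1,4]=1  [1,2,4]=3  [1,4,5]=3  [1,4,6]=3  [2,3,5]=3  [2,4,5]=6  [2,4,6]=6  [2,5,6]=6  [3,4,5]=3  [3,5,6]=3  [4,5,6]=6
  size 4 → [0,1,2,4]=4  [0,1,4,5]=4  [0,1,4,6]=4  [1,2,4,5]=12  [1,2,4,6]=12  [1,3,4,5]=6  [1,4,5,6]=12  [2,3,4,5]=12  [2,3,5,6]=12  [2,4,5,6]=24  [3,4,5,6]=12
  size 5 → [0,1,2,4,5]=20  [0,1,2,4,6]=20  [0,1,3,4,5]=10  [0,1,4,5,6]=20  [1,2,3,4,5]=30  [1,2,4,5,6]=60  [1,3,4,5,6]=30  [2,3,4,5,6]=60
  first=0(b) contributes 180
  first=2(x) contributes 60
  first=3(c) contributes 120
  first=6(z) contributes 60
|[w]| = 420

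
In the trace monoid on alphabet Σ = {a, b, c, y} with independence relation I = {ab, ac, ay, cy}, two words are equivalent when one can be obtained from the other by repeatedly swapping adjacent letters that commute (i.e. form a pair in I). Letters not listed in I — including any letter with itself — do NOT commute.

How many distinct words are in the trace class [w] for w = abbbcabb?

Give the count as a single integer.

28

piece 0:a — minimal
piece 1:b — minimal
piece 2:b rests on {1:b}
piece 3:b rests on {2:b}
piece 4:c rests on {3:b}
piece 5:a rests on {0:a}
piece 6:b rests on {4:c}
piece 7:b rests on {6:b}
minimal pieces: {0:a, 1:b}
ways to finish when only these pieces remain (= sum over removing one remaining piece with nothing left below it):
  1 left: {5}→1  {7}→1
  2 left: {0,5}→1  {5,7}→2  {6,7}→1
  3 left: {0,5,7}→3  {4,6,7}→1  {5,6,7}→3
  4 left: {0,5,6,7}→6  {3,4,6,7}→1  {4,5,6,7}→4
  5 left: {0,4,5,6,7}→10  {2,3,4,6,7}→1  {3,4,5,6,7}→5
  6 left: {0,3,4,5,6,7}→15  {1,2,3,4,6,7}→1  {2,3,4,5,6,7}→6
  placing 0:a first → 7 extensions
  placing 1:b first → 21 extensions
total linear extensions = 28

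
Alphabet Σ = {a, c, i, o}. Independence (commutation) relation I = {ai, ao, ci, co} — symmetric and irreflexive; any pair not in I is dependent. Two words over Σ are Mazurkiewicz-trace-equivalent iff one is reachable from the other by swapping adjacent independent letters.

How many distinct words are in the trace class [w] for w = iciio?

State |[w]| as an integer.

5

0(i) covers ∅
1(c) covers ∅
2(i) covers 0:i
3(i) covers 2:i
4(o) covers 3:i
floor of heap: 0:i, 1:c
completions by unplaced set U, small U first (add the entries for U minus each lowest piece of U):
  |U|=1: {1}:1  {4}:1
  |U|=2: {1,4}:2  {3,4}:1
  |U|=3: {1,3,4}:3  {2,3,4}:1
  start at 0(i): 4
  start at 1(c): 1
sum over floor = 5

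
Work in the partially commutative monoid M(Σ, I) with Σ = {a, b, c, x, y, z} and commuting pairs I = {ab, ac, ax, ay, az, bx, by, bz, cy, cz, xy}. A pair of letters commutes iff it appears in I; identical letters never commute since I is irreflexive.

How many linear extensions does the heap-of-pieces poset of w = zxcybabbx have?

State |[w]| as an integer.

#0=z has no predecessor
#1=x depends on [0:z]
#2=c depends on [1:x]
#3=y depends on [0:z]
#4=b depends on [2:c]
#5=a has no predecessor
#6=b depends on [4:b]
#7=b depends on [6:b]
#8=x depends on [2:c]
sources: [0:z, 5:a]
N(rest) = Σ N(rest − s) over sources s of rest; N(one piece) = 1:
  size 1 → [3]=1  [5]=1  [7]=1  [8]=1
  size 2 → [3,5]=2  [3,7]=2  [3,8]=2  [5,7]=2  [5,8]=2  [6,7]=1  [7,8]=2
  size 3 → [3,5,7]=6  [3,5,8]=6  [3,6,7]=3  [3,7,8]=6  [4,6,7]=1  [5,6,7]=3  [5,7,8]=6  [6,7,8]=3
  size 4 → [3,4,6,7]=4  [3,5,6,7]=12  [3,5,7,8]=24  [3,6,7,8]=12  [4,5,6,7]=4  [4,6,7,8]=4  [5,6,7,8]=12
  size 5 → [2,4,6,7,8]=4  [3,4,5,6,7]=20  [3,4,6,7,8]=20  [3,5,6,7,8]=60  [4,5,6,7,8]=20
  size 6 → [1,2,4,6,7,8]=4  [2,3,4,6,7,8]=24  [2,4,5,6,7,8]=24  [3,4,5,6,7,8]=120
  size 7 → [1,2,3,4,6,7,8]=28  [1,2,4,5,6,7,8]=28  [2,3,4,5,6,7,8]=168
  first=0(z) contributes 224
  first=5(a) contributes 28
|[w]| = 252

252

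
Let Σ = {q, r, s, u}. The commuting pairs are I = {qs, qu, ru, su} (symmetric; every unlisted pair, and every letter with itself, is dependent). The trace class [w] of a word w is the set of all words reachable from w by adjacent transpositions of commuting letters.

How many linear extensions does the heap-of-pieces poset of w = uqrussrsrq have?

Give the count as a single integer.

piece 0:u — minimal
piece 1:q — minimal
piece 2:r rests on {1:q}
piece 3:u rests on {0:u}
piece 4:s rests on {2:r}
piece 5:s rests on {4:s}
piece 6:r rests on {5:s}
piece 7:s rests on {6:r}
piece 8:r rests on {7:s}
piece 9:q rests on {8:r}
minimal pieces: {0:u, 1:q}
ways to finish when only these pieces remain (= sum over removing one remaining piece with nothing left below it):
  1 left: {3}→1  {9}→1
  2 left: {0,3}→1  {3,9}→2  {8,9}→1
  3 left: {0,3,9}→3  {3,8,9}→3  {7,8,9}→1
  4 left: {0,3,8,9}→6  {3,7,8,9}→4  {6,7,8,9}→1
  5 left: {0,3,7,8,9}→10  {3,6,7,8,9}→5  {5,6,7,8,9}→1
  6 left: {0,3,6,7,8,9}→15  {3,5,6,7,8,9}→6  {4,5,6,7,8,9}→1
  7 left: {0,3,5,6,7,8,9}→21  {2,4,5,6,7,8,9}→1  {3,4,5,6,7,8,9}→7
  8 left: {0,3,4,5,6,7,8,9}→28  {1,2,4,5,6,7,8,9}→1  {2,3,4,5,6,7,8,9}→8
  placing 0:u first → 9 extensions
  placing 1:q first → 36 extensions
total linear extensions = 45

45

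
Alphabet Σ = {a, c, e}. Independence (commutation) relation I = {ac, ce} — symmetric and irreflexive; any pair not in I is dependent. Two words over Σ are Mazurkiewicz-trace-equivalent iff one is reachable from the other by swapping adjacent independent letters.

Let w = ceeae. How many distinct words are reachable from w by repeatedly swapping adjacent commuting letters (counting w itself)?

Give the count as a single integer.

5

piece 0:c — minimal
piece 1:e — minimal
piece 2:e rests on {1:e}
piece 3:a rests on {2:e}
piece 4:e rests on {3:a}
minimal pieces: {0:c, 1:e}
ways to finish when only these pieces remain (= sum over removing one remaining piece with nothing left below it):
  1 left: {0}→1  {4}→1
  2 left: {0,4}→2  {3,4}→1
  3 left: {0,3,4}→3  {2,3,4}→1
  placing 0:c first → 1 extensions
  placing 1:e first → 4 extensions
total linear extensions = 5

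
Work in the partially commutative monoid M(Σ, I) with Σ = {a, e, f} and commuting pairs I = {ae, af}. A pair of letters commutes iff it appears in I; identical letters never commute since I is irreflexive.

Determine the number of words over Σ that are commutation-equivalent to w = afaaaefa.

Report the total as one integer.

#0=a has no predecessor
#1=f has no predecessor
#2=a depends on [0:a]
#3=a depends on [2:a]
#4=a depends on [3:a]
#5=e depends on [1:f]
#6=f depends on [5:e]
#7=a depends on [4:a]
sources: [0:a, 1:f]
N(rest) = Σ N(rest − s) over sources s of rest; N(one piece) = 1:
  size 1 → [6]=1  [7]=1
  size 2 → [4,7]=1  [5,6]=1  [6,7]=2
  size 3 → [1,5,6]=1  [3,4,7]=1  [4,6,7]=3  [5,6,7]=3
  size 4 → [1,5,6,7]=4  [2,3,4,7]=1  [3,4,6,7]=4  [4,5,6,7]=6
  size 5 → [0,2,3,4,7]=1  [1,4,5,6,7]=10  [2,3,4,6,7]=5  [3,4,5,6,7]=10
  size 6 → [0,2,3,4,6,7]=6  [1,3,4,5,6,7]=20  [2,3,4,5,6,7]=15
  first=0(a) contributes 35
  first=1(f) contributes 21
|[w]| = 56

56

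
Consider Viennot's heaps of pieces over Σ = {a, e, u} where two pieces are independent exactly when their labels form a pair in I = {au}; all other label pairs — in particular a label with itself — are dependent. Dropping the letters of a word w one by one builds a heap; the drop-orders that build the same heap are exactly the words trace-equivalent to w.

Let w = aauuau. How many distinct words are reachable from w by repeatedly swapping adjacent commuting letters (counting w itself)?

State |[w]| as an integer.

20

piece 0:a — minimal
piece 1:a rests on {0:a}
piece 2:u — minimal
piece 3:u rests on {2:u}
piece 4:a rests on {1:a}
piece 5:u rests on {3:u}
minimal pieces: {0:a, 2:u}
ways to finish when only these pieces remain (= sum over removing one remaining piece with nothing left below it):
  1 left: {4}→1  {5}→1
  2 left: {1,4}→1  {3,5}→1  {4,5}→2
  3 left: {0,1,4}→1  {1,4,5}→3  {2,3,5}→1  {3,4,5}→3
  4 left: {0,1,4,5}→4  {1,3,4,5}→6  {2,3,4,5}→4
  placing 0:a first → 10 extensions
  placing 2:u first → 10 extensions
total linear extensions = 20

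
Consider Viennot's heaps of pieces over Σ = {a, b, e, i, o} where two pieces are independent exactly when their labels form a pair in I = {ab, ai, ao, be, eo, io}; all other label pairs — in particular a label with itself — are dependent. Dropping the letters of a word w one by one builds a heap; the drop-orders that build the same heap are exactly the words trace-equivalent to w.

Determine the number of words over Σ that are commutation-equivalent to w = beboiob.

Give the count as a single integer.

12

#0=b has no predecessor
#1=e has no predecessor
#2=b depends on [0:b]
#3=o depends on [2:b]
#4=i depends on [1:e, 2:b]
#5=o depends on [3:o]
#6=b depends on [4:i, 5:o]
sources: [0:b, 1:e]
N(rest) = Σ N(rest − s) over sources s of rest; N(one piece) = 1:
  size 1 → [6]=1
  size 2 → [4,6]=1  [5,6]=1
  size 3 → [1,4,6]=1  [3,5,6]=1  [4,5,6]=2
  size 4 → [1,4,5,6]=3  [3,4,5,6]=3
  size 5 → [1,3,4,5,6]=6  [2,3,4,5,6]=3
  first=0(b) contributes 9
  first=1(e) contributes 3
|[w]| = 12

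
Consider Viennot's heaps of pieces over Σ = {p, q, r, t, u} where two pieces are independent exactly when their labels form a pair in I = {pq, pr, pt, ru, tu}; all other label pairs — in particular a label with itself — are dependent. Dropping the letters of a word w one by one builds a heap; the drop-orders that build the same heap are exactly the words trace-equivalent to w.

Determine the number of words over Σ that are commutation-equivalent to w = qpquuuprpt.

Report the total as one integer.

#0=q has no predecessor
#1=p has no predecessor
#2=q depends on [0:q]
#3=u depends on [1:p, 2:q]
#4=u depends on [3:u]
#5=u depends on [4:u]
#6=p depends on [5:u]
#7=r depends on [2:q]
#8=p depends on [6:p]
#9=t depends on [7:r]
sources: [0:q, 1:p]
N(rest) = Σ N(rest − s) over sources s of rest; N(one piece) = 1:
  size 1 → [8]=1  [9]=1
  size 2 → [6,8]=1  [7,9]=1  [8,9]=2
  size 3 → [5,6,8]=1  [6,8,9]=3  [7,8,9]=3
  size 4 → [4,5,6,8]=1  [5,6,8,9]=4  [6,7,8,9]=6
  size 5 → [3,4,5,6,8]=1  [4,5,6,8,9]=5  [5,6,7,8,9]=10
  size 6 → [1,3,4,5,6,8]=1  [3,4,5,6,8,9]=6  [4,5,6,7,8,9]=15
  size 7 → [1,3,4,5,6,8,9]=7  [3,4,5,6,7,8,9]=21
  size 8 → [1,3,4,5,6,7,8,9]=28  [2,3,4,5,6,7,8,9]=21
  first=0(q) contributes 49
  first=1(p) contributes 21
|[w]| = 70

70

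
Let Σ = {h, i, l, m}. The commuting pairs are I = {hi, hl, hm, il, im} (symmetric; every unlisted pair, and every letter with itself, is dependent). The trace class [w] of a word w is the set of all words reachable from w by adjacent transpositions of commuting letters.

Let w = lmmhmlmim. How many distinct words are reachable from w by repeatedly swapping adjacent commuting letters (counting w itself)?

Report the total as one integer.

72

piece 0:l — minimal
piece 1:m rests on {0:l}
piece 2:m rests on {1:m}
piece 3:h — minimal
piece 4:m rests on {2:m}
piece 5:l rests on {4:m}
piece 6:m rests on {5:l}
piece 7:i — minimal
piece 8:m rests on {6:m}
minimal pieces: {0:l, 3:h, 7:i}
ways to finish when only these pieces remain (= sum over removing one remaining piece with nothing left below it):
  1 left: {3}→1  {7}→1  {8}→1
  2 left: {3,7}→2  {3,8}→2  {6,8}→1  {7,8}→2
  3 left: {3,6,8}→3  {3,7,8}→6  {5,6,8}→1  {6,7,8}→3
  4 left: {3,5,6,8}→4  {3,6,7,8}→12  {4,5,6,8}→1  {5,6,7,8}→4
  5 left: {2,4,5,6,8}→1  {3,4,5,6,8}→5  {3,5,6,7,8}→20  {4,5,6,7,8}→5
  6 left: {1,2,4,5,6,8}→1  {2,3,4,5,6,8}→6  {2,4,5,6,7,8}→6  {3,4,5,6,7,8}→30
  7 left: {0,1,2,4,5,6,8}→1  {1,2,3,4,5,6,8}→7  {1,2,4,5,6,7,8}→7  {2,3,4,5,6,7,8}→42
  placing 0:l first → 56 extensions
  placing 3:h first → 8 extensions
  placing 7:i first → 8 extensions
total linear extensions = 72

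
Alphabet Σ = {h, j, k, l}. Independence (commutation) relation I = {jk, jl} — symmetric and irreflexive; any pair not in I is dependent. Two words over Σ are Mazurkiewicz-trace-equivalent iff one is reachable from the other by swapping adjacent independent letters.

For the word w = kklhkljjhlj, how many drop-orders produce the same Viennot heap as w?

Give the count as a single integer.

12

#0=k has no predecessor
#1=k depends on [0:k]
#2=l depends on [1:k]
#3=h depends on [2:l]
#4=k depends on [3:h]
#5=l depends on [4:k]
#6=j depends on [3:h]
#7=j depends on [6:j]
#8=h depends on [5:l, 7:j]
#9=l depends on [8:h]
#10=j depends on [8:h]
sources: [0:k]
N(rest) = Σ N(rest − s) over sources s of rest; N(one piece) = 1:
  size 1 → [9]=1  [10]=1
  size 2 → [9,10]=2
  size 3 → [8,9,10]=2
  size 4 → [5,8,9,10]=2  [7,8,9,10]=2
  size 5 → [4,5,8,9,10]=2  [5,7,8,9,10]=4  [6,7,8,9,10]=2
  size 6 → [4,5,7,8,9,10]=6  [5,6,7,8,9,10]=6
  size 7 → [4,5,6,7,8,9,10]=12
  size 8 → [3,4,5,6,7,8,9,10]=12
  size 9 → [2,3,4,5,6,7,8,9,10]=12
  first=0(k) contributes 12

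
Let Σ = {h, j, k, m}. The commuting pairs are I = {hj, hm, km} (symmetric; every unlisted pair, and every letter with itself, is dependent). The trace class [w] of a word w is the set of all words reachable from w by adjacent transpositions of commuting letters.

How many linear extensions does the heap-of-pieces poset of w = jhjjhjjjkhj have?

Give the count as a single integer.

56

drop 0:j onto floor
drop 1:h onto floor
drop 2:j onto {0:j}
drop 3:j onto {2:j}
drop 4:h onto {1:h}
drop 5:j onto {3:j}
drop 6:j onto {5:j}
drop 7:j onto {6:j}
drop 8:k onto {4:h, 7:j}
drop 9:h onto {8:k}
drop 10:j onto {8:k}
ground layer = {0:j, 1:h}
drop-orders for the pieces not yet dropped (sum over which currently-grounded one goes next):
  1 to go: {9} 1  {10} 1
  2 to go: {9,10} 2
  3 to go: {8,9,10} 2
  4 to go: {4,8,9,10} 2  {7,8,9,10} 2
  5 to go: {1,4,8,9,10} 2  {4,7,8,9,10} 4  {6,7,8,9,10} 2
  6 to go: {1,4,7,8,9,10} 6  {4,6,7,8,9,10} 6  {5,6,7,8,9,10} 2
  7 to go: {1,4,6,7,8,9,10} 12  {3,5,6,7,8,9,10} 2  {4,5,6,7,8,9,10} 8
  8 to go: {1,4,5,6,7,8,9,10} 20  {2,3,5,6,7,8,9,10} 2  {3,4,5,6,7,8,9,10} 10
  9 to go: {0,2,3,5,6,7,8,9,10} 2  {1,3,4,5,6,7,8,9,10} 30  {2,3,4,5,6,7,8,9,10} 12
  if 0:j drops first: 42 orders
  if 1:h drops first: 14 orders
heap linearizations: 56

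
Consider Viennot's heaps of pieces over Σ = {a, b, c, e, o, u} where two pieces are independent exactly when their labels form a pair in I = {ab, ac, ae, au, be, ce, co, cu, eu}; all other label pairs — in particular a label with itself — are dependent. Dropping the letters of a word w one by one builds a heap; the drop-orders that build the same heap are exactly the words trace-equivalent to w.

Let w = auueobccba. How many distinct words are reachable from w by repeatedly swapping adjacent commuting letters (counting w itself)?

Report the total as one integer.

#0=a has no predecessor
#1=u has no predecessor
#2=u depends on [1:u]
#3=e has no predecessor
#4=o depends on [0:a, 2:u, 3:e]
#5=b depends on [4:o]
#6=c depends on [5:b]
#7=c depends on [6:c]
#8=b depends on [7:c]
#9=a depends on [4:o]
sources: [0:a, 1:u, 3:e]
N(rest) = Σ N(rest − s) over sources s of rest; N(one piece) = 1:
  size 1 → [8]=1  [9]=1
  size 2 → [7,8]=1  [8,9]=2
  size 3 → [6,7,8]=1  [7,8,9]=3
  size 4 → [5,6,7,8]=1  [6,7,8,9]=4
  size 5 → [5,6,7,8,9]=5
  size 6 → [4,5,6,7,8,9]=5
  size 7 → [0,4,5,6,7,8,9]=5  [2,4,5,6,7,8,9]=5  [3,4,5,6,7,8,9]=5
  size 8 → [0,2,4,5,6,7,8,9]=10  [0,3,4,5,6,7,8,9]=10  [1,2,4,5,6,7,8,9]=5  [2,3,4,5,6,7,8,9]=10
  first=0(a) contributes 15
  first=1(u) contributes 30
  first=3(e) contributes 15
|[w]| = 60

60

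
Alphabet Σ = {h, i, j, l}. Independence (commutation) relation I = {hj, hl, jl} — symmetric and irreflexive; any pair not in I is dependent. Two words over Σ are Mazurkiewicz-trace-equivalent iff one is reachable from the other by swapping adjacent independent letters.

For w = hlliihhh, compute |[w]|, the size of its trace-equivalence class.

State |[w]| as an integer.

drop 0:h onto floor
drop 1:l onto floor
drop 2:l onto {1:l}
drop 3:i onto {0:h, 2:l}
drop 4:i onto {3:i}
drop 5:h onto {4:i}
drop 6:h onto {5:h}
drop 7:h onto {6:h}
ground layer = {0:h, 1:l}
drop-orders for the pieces not yet dropped (sum over which currently-grounded one goes next):
  1 to go: {7} 1
  2 to go: {6,7} 1
  3 to go: {5,6,7} 1
  4 to go: {4,5,6,7} 1
  5 to go: {3,4,5,6,7} 1
  6 to go: {0,3,4,5,6,7} 1  {2,3,4,5,6,7} 1
  if 0:h drops first: 1 orders
  if 1:l drops first: 2 orders
heap linearizations: 3

3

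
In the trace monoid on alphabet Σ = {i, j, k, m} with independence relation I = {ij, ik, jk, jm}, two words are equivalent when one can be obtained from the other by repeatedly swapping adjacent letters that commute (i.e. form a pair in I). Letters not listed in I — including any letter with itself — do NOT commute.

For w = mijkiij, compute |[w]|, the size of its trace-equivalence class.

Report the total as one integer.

84

drop 0:m onto floor
drop 1:i onto {0:m}
drop 2:j onto floor
drop 3:k onto {0:m}
drop 4:i onto {1:i}
drop 5:i onto {4:i}
drop 6:j onto {2:j}
ground layer = {0:m, 2:j}
drop-orders for the pieces not yet dropped (sum over which currently-grounded one goes next):
  1 to go: {3} 1  {5} 1  {6} 1
  2 to go: {2,6} 1  {3,5} 2  {3,6} 2  {4,5} 1  {5,6} 2
  3 to go: {1,4,5} 1  {2,3,6} 3  {2,5,6} 3  {3,4,5} 3  {3,5,6} 6  {4,5,6} 3
  4 to go: {1,3,4,5} 4  {1,4,5,6} 4  {2,3,5,6} 12  {2,4,5,6} 6  {3,4,5,6} 12
  5 to go: {0,1,3,4,5} 4  {1,2,4,5,6} 10  {1,3,4,5,6} 20  {2,3,4,5,6} 30
  if 0:m drops first: 60 orders
  if 2:j drops first: 24 orders
heap linearizations: 84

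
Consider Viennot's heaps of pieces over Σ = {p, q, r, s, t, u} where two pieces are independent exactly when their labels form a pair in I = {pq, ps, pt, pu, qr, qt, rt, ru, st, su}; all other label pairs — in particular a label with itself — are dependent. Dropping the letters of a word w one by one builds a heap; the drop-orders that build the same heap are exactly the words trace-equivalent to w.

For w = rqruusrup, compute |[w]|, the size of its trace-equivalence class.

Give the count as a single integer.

drop 0:r onto floor
drop 1:q onto floor
drop 2:r onto {0:r}
drop 3:u onto {1:q}
drop 4:u onto {3:u}
drop 5:s onto {1:q, 2:r}
drop 6:r onto {5:s}
drop 7:u onto {4:u}
drop 8:p onto {6:r}
ground layer = {0:r, 1:q}
drop-orders for the pieces not yet dropped (sum over which currently-grounded one goes next):
  1 to go: {7} 1  {8} 1
  2 to go: {4,7} 1  {6,8} 1  {7,8} 2
  3 to go: {3,4,7} 1  {4,7,8} 3  {5,6,8} 1  {6,7,8} 3
  4 to go: {2,5,6,8} 1  {3,4,7,8} 4  {4,6,7,8} 6  {5,6,7,8} 4
  5 to go: {0,2,5,6,8} 1  {2,5,6,7,8} 5  {3,4,6,7,8} 10  {4,5,6,7,8} 10
  6 to go: {0,2,5,6,7,8} 6  {2,4,5,6,7,8} 15  {3,4,5,6,7,8} 20
  7 to go: {0,2,4,5,6,7,8} 21  {1,3,4,5,6,7,8} 20  {2,3,4,5,6,7,8} 35
  if 0:r drops first: 55 orders
  if 1:q drops first: 56 orders
heap linearizations: 111

111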